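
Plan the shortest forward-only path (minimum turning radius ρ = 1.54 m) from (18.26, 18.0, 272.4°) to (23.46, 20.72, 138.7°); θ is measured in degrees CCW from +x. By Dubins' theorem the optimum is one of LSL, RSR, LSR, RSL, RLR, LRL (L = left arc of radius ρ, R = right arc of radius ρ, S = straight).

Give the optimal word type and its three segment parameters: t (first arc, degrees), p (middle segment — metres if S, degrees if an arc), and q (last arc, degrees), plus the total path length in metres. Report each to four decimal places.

Let ψ = atan2(Δy, Δx) = atan2(2.72, 5.20) = 27.6130° be the start→goal bearing.
Normalize: d = |goal − start| / ρ = 5.868424/1.54 = 3.810665, α = (θ_start − ψ) mod 360° = 244.7870° = 4.272339 rad, β = (θ_goal − ψ) mod 360° = 111.0870° = 1.938833 rad.
Common terms: sin α = -0.904730, cos α = -0.425985, sin β = 0.933035, cos β = -0.359785, cos(α−β) = -0.690882, d² = 14.521167. Work in radians in the unit-radius frame; every candidate has L = ρ·(t + p + q).
LSL: p² = 2 + d² − 2cos(α−β) + 2d(sin α − sin β) = 3.896714; p = √p² = 1.974010; φ = atan2(cos β − cos α, d + sin α − sin β) = 0.033542 rad; t = (φ − α) mod 2π = 2.044389 rad, q = (β − φ) mod 2π = 1.905291 rad → L = 1.54·(2.044389 + 1.974010 + 1.905291) = 1.54·5.923690 = 9.122482 m
RSR: p² = 2 + d² − 2cos(α−β) + 2d(sin β − sin α) = 31.909150; p = √p² = 5.648818; φ = atan2(cos α − cos β, d − sin α + sin β) = -0.011720 rad; t = (α − φ) mod 2π = 4.284058 rad, q = (φ − β) mod 2π = 4.332632 rad → L = 1.54·(4.284058 + 5.648818 + 4.332632) = 1.54·14.265509 = 21.968884 m
LSR: p² = d² − 2 + 2cos(α−β) + 2d(sin α + sin β) = 11.355125; p = √p² = 3.369737; φ = atan2(−cos α − cos β, d + sin α + sin β) − atan2(−2, p) = 0.737534 rad; t = (φ − α) mod 2π = 2.748380 rad, q = (φ − β) mod 2π = 5.081886 rad → L = 1.54·(2.748380 + 3.369737 + 5.081886) = 1.54·11.200003 = 17.248004 m
RSL: p² = d² − 2 + 2cos(α−β) − 2d(sin α + sin β) = 10.923679; p = √p² = 3.305099; φ = atan2(cos α + cos β, d − sin α − sin β) − atan2(2, p) = -0.749012 rad; t = (α − φ) mod 2π = 5.021351 rad, q = (β − φ) mod 2π = 2.687846 rad → L = 1.54·(5.021351 + 3.305099 + 2.687846) = 1.54·11.014295 = 16.962015 m
RLR: c = (6 − d² + 2cos(α−β) + 2d(sin α − sin β))/8 = -2.988644, |c| > 1 → infeasible
LRL: c = (6 − d² + 2cos(α−β) − 2d(sin α − sin β))/8 = 0.512911; p = 2π − arccos c = 5.250961 rad; φ = atan2(cos β − cos α, d + sin α − sin β) = 0.033542 rad; t = (φ − α + p/2) mod 2π = 4.669869 rad, q = (β − α − t + p) mod 2π = 4.530772 rad → L = 1.54·(4.669869 + 5.250961 + 4.530772) = 1.54·14.451602 = 22.255467 m
Shortest: LSL with L = 9.122482 m ≈ 9.1225 m
Convert LSL to answer units (arcs ×180/π): t = 2.044389·180/π = 117.1349°, p = ρ·p = 1.54·1.974010 = 3.0400 m, q = 1.905291·180/π = 109.1651°, L = 9.1225 m.

LSL: t = 117.1349°, p = 3.0400 m, q = 109.1651°, L = 9.1225 m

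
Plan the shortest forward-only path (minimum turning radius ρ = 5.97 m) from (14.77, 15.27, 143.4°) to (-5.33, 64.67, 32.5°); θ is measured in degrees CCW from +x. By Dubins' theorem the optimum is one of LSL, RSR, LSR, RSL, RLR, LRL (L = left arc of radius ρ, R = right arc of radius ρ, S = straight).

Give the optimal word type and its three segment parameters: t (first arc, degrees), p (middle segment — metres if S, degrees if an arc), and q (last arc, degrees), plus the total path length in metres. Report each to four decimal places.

Let ψ = atan2(Δy, Δx) = atan2(49.40, -20.10) = 112.1406° be the start→goal bearing.
Normalize: d = |goal − start| / ρ = 53.332635/5.97 = 8.933440, α = (θ_start − ψ) mod 360° = 31.2594° = 0.545580 rad, β = (θ_goal − ψ) mod 360° = 280.3594° = 4.893195 rad.
Common terms: sin α = 0.518914, cos α = 0.854826, sin β = -0.983699, cos β = 0.179823, cos(α−β) = -0.356738, d² = 79.806346. Work in radians in the unit-radius frame; every candidate has L = ρ·(t + p + q).
LSL: p² = 2 + d² − 2cos(α−β) + 2d(sin α − sin β) = 109.366831; p = √p² = 10.457860; φ = atan2(cos β − cos α, d + sin α − sin β) = -0.064590 rad; t = (φ − α) mod 2π = 5.673015 rad, q = (β − φ) mod 2π = 4.957785 rad → L = 5.97·(5.673015 + 10.457860 + 4.957785) = 5.97·21.088660 = 125.899302 m
RSR: p² = 2 + d² − 2cos(α−β) + 2d(sin β − sin α) = 55.672813; p = √p² = 7.461422; φ = atan2(cos α − cos β, d − sin α + sin β) = 0.090590 rad; t = (α − φ) mod 2π = 0.454991 rad, q = (φ − β) mod 2π = 1.480579 rad → L = 5.97·(0.454991 + 7.461422 + 1.480579) = 5.97·9.396992 = 56.100041 m
LSR: p² = d² − 2 + 2cos(α−β) + 2d(sin α + sin β) = 68.788617; p = √p² = 8.293890; φ = atan2(−cos α − cos β, d + sin α + sin β) − atan2(−2, p) = 0.115052 rad; t = (φ − α) mod 2π = 5.852657 rad, q = (φ − β) mod 2π = 1.505042 rad → L = 5.97·(5.852657 + 8.293890 + 1.505042) = 5.97·15.651590 = 93.439992 m
RSL: p² = d² − 2 + 2cos(α−β) − 2d(sin α + sin β) = 85.397123; p = √p² = 9.241056; φ = atan2(cos α + cos β, d − sin α − sin β) − atan2(2, p) = -0.103490 rad; t = (α − φ) mod 2π = 0.649070 rad, q = (β − φ) mod 2π = 4.996685 rad → L = 5.97·(0.649070 + 9.241056 + 4.996685) = 5.97·14.886812 = 88.874268 m
RLR: c = (6 − d² + 2cos(α−β) + 2d(sin α − sin β))/8 = -5.959102, |c| > 1 → infeasible
LRL: c = (6 − d² + 2cos(α−β) − 2d(sin α − sin β))/8 = -12.670854, |c| > 1 → infeasible
Shortest: RSR with L = 56.100041 m ≈ 56.1000 m
Convert RSR to answer units (arcs ×180/π): t = 0.454991·180/π = 26.0690°, p = ρ·p = 5.97·7.461422 = 44.5447 m, q = 1.480579·180/π = 84.8310°, L = 56.1000 m.

RSR: t = 26.0690°, p = 44.5447 m, q = 84.8310°, L = 56.1000 m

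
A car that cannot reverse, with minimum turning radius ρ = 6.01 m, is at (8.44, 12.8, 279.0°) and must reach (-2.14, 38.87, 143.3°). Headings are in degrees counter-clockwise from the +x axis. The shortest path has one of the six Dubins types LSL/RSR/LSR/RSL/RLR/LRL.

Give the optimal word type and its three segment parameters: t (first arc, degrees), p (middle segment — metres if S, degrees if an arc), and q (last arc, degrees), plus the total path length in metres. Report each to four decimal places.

RSL: t = 199.1569°, p = 20.3914 m, q = 63.4569°, L = 47.9381 m

Let ψ = atan2(Δy, Δx) = atan2(26.07, -10.58) = 112.0888° be the start→goal bearing.
Normalize: d = |goal − start| / ρ = 28.135055/6.01 = 4.681373, α = (θ_start − ψ) mod 360° = 166.9112° = 2.913150 rad, β = (θ_goal − ψ) mod 360° = 31.2112° = 0.544738 rad.
Common terms: sin α = 0.226461, cos α = -0.974020, sin β = 0.518194, cos β = 0.855263, cos(α−β) = -0.715693, d² = 21.915258. Work in radians in the unit-radius frame; every candidate has L = ρ·(t + p + q).
LSL: p² = 2 + d² − 2cos(α−β) + 2d(sin α − sin β) = 22.615222; p = √p² = 4.755546; φ = atan2(cos β − cos α, d + sin α − sin β) = 0.394843 rad; t = (φ − α) mod 2π = 3.764878 rad, q = (β − φ) mod 2π = 0.149895 rad → L = 6.01·(3.764878 + 4.755546 + 0.149895) = 6.01·8.670320 = 52.108623 m
RSR: p² = 2 + d² − 2cos(α−β) + 2d(sin β − sin α) = 28.078064; p = √p² = 5.298874; φ = atan2(cos α − cos β, d − sin α + sin β) = -0.352474 rad; t = (α − φ) mod 2π = 3.265624 rad, q = (φ − β) mod 2π = 5.385973 rad → L = 6.01·(3.265624 + 5.298874 + 5.385973) = 6.01·13.950471 = 83.842331 m
LSR: p² = d² − 2 + 2cos(α−β) + 2d(sin α + sin β) = 25.455890; p = √p² = 5.045383; φ = atan2(−cos α − cos β, d + sin α + sin β) − atan2(−2, p) = 0.399284 rad; t = (φ − α) mod 2π = 3.769319 rad, q = (φ − β) mod 2π = 6.137731 rad → L = 6.01·(3.769319 + 5.045383 + 6.137731) = 6.01·14.952434 = 89.864126 m
RSL: p² = d² − 2 + 2cos(α−β) − 2d(sin α + sin β) = 11.511855; p = √p² = 3.392912; φ = atan2(cos α + cos β, d − sin α − sin β) − atan2(2, p) = -0.562794 rad; t = (α − φ) mod 2π = 3.475944 rad, q = (β − φ) mod 2π = 1.107532 rad → L = 6.01·(3.475944 + 3.392912 + 1.107532) = 6.01·7.976388 = 47.938091 m
RLR: c = (6 − d² + 2cos(α−β) + 2d(sin α − sin β))/8 = -2.509758, |c| > 1 → infeasible
LRL: c = (6 − d² + 2cos(α−β) − 2d(sin α − sin β))/8 = -1.826903, |c| > 1 → infeasible
Shortest: RSL with L = 47.938091 m ≈ 47.9381 m
Convert RSL to answer units (arcs ×180/π): t = 3.475944·180/π = 199.1569°, p = ρ·p = 6.01·3.392912 = 20.3914 m, q = 1.107532·180/π = 63.4569°, L = 47.9381 m.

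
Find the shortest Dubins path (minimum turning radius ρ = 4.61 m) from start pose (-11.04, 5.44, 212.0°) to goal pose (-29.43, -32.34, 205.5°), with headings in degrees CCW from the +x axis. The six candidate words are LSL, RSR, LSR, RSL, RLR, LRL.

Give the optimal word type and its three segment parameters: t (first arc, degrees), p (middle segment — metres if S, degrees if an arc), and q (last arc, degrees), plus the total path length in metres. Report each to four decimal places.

LSR: t = 34.7233°, p = 36.3083 m, q = 41.2233°, L = 42.4189 m

Let ψ = atan2(Δy, Δx) = atan2(-37.78, -18.39) = -115.9552° be the start→goal bearing.
Normalize: d = |goal − start| / ρ = 42.018097/4.61 = 9.114555, α = (θ_start − ψ) mod 360° = 327.9552° = 5.723898 rad, β = (θ_goal − ψ) mod 360° = 321.4552° = 5.610452 rad.
Common terms: sin α = -0.530582, cos α = 0.847634, sin β = -0.623126, cos β = 0.782121, cos(α−β) = 0.993572, d² = 83.075108. Work in radians in the unit-radius frame; every candidate has L = ρ·(t + p + q).
LSL: p² = 2 + d² − 2cos(α−β) + 2d(sin α − sin β) = 84.774962; p = √p² = 9.207332; φ = atan2(cos β − cos α, d + sin α − sin β) = -0.007115 rad; t = (φ − α) mod 2π = 0.552172 rad, q = (β − φ) mod 2π = 5.617567 rad → L = 4.61·(0.552172 + 9.207332 + 5.617567) = 4.61·15.377071 = 70.888297 m
RSR: p² = 2 + d² − 2cos(α−β) + 2d(sin β − sin α) = 81.400966; p = √p² = 9.022248; φ = atan2(cos α − cos β, d − sin α + sin β) = 0.007261 rad; t = (α − φ) mod 2π = 5.716637 rad, q = (φ − β) mod 2π = 0.679995 rad → L = 4.61·(5.716637 + 9.022248 + 0.679995) = 4.61·15.418880 = 71.081037 m
LSR: p² = d² − 2 + 2cos(α−β) + 2d(sin α + sin β) = 62.031182; p = √p² = 7.875988; φ = atan2(−cos α − cos β, d + sin α + sin β) − atan2(−2, p) = 0.046749 rad; t = (φ − α) mod 2π = 0.606036 rad, q = (φ − β) mod 2π = 0.719482 rad → L = 4.61·(0.606036 + 7.875988 + 0.719482) = 4.61·9.201506 = 42.418942 m
RSL: p² = d² − 2 + 2cos(α−β) − 2d(sin α + sin β) = 104.093321; p = √p² = 10.202613; φ = atan2(cos α + cos β, d − sin α − sin β) − atan2(2, p) = -0.036169 rad; t = (α − φ) mod 2π = 5.760067 rad, q = (β − φ) mod 2π = 5.646621 rad → L = 4.61·(5.760067 + 10.202613 + 5.646621) = 4.61·21.609302 = 99.618880 m
RLR: c = (6 − d² + 2cos(α−β) + 2d(sin α − sin β))/8 = -9.175121, |c| > 1 → infeasible
LRL: c = (6 − d² + 2cos(α−β) − 2d(sin α − sin β))/8 = -9.596870, |c| > 1 → infeasible
Shortest: LSR with L = 42.418942 m ≈ 42.4189 m
Convert LSR to answer units (arcs ×180/π): t = 0.606036·180/π = 34.7233°, p = ρ·p = 4.61·7.875988 = 36.3083 m, q = 0.719482·180/π = 41.2233°, L = 42.4189 m.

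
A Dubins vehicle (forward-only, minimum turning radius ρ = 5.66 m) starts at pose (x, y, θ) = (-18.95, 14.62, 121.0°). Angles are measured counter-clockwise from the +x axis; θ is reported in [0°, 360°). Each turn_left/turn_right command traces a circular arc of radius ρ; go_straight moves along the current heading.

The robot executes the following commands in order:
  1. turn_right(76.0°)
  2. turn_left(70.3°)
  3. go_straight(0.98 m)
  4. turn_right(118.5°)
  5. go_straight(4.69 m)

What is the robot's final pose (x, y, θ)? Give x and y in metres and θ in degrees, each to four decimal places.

(-7.2888, 36.6526, 356.8000°)

set_pose: (x, y, θ) = (-18.9500, 14.6200, 121.0000°), ρ = 5.66
turn_right(76.0°): centre at ρ to the right, rotate −76.0° → (-18.1007, 21.5373, 45.0000°)
turn_left(70.3°): centre at ρ to the left, rotate +70.3° → (-16.9858, 27.9584, 115.3000°)
go_straight(0.98): x += 0.98·cos θ, y += 0.98·sin θ → (-17.4046, 28.8444, 115.3000°)
turn_right(118.5°): centre at ρ to the right, rotate −118.5° → (-11.9715, 36.9144, -3.2000° ≡ 356.8000°)
go_straight(4.69): x += 4.69·cos θ, y += 4.69·sin θ → (-7.2888, 36.6526, 356.8000°)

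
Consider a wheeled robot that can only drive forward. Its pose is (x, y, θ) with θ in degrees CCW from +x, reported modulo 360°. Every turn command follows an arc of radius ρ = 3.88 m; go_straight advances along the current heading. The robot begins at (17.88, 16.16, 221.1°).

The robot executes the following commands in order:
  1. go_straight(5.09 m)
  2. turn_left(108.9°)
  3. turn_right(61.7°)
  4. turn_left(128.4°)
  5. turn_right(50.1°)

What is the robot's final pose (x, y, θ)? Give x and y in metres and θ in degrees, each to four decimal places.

set_pose: (x, y, θ) = (17.8800, 16.1600, 221.1000°), ρ = 3.88
go_straight(5.09): x += 5.09·cos θ, y += 5.09·sin θ → (14.0444, 12.8140, 221.1000°)
turn_left(108.9°): centre at ρ to the left, rotate +108.9° → (14.6550, 6.5300, 330.0000°)
turn_right(61.7°): centre at ρ to the right, rotate −61.7° → (16.5933, 3.0547, 268.3000°)
turn_left(128.4°): centre at ρ to the left, rotate +128.4° → (22.7903, -0.1713, 396.7000° ≡ 36.7000°)
turn_right(50.1°): centre at ρ to the right, rotate −50.1° → (26.0083, 0.4922, -13.4000° ≡ 346.6000°)

(26.0083, 0.4922, 346.6000°)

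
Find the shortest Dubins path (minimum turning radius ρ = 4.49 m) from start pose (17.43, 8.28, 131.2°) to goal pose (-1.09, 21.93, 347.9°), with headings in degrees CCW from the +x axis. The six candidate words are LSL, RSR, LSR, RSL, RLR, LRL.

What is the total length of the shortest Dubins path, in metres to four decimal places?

35.2728 m

Let ψ = atan2(Δy, Δx) = atan2(13.65, -18.52) = 143.6083° be the start→goal bearing.
Normalize: d = |goal − start| / ρ = 23.006801/4.49 = 5.124009, α = (θ_start − ψ) mod 360° = 347.5917° = 6.066620 rad, β = (θ_goal − ψ) mod 360° = 204.2917° = 3.565563 rad.
Common terms: sin α = -0.214876, cos α = 0.976641, sin β = -0.411383, cos β = -0.911463, cos(α−β) = -0.801776, d² = 26.255470. Work in radians in the unit-radius frame; every candidate has L = ρ·(t + p + q).
LSL: p² = 2 + d² − 2cos(α−β) + 2d(sin α − sin β) = 31.872826; p = √p² = 5.645602; φ = atan2(cos β − cos α, d + sin α − sin β) = -0.341009 rad; t = (φ − α) mod 2π = 6.158742 rad, q = (β − φ) mod 2π = 3.906572 rad → L = 4.49·(6.158742 + 5.645602 + 3.906572) = 4.49·15.710916 = 70.542014 m
RSR: p² = 2 + d² − 2cos(α−β) + 2d(sin β − sin α) = 27.845216; p = √p² = 5.276857; φ = atan2(cos α − cos β, d − sin α + sin β) = 0.365920 rad; t = (α − φ) mod 2π = 5.700700 rad, q = (φ − β) mod 2π = 3.083542 rad → L = 4.49·(5.700700 + 5.276857 + 3.083542) = 4.49·14.061099 = 63.134334 m
LSR: p² = d² − 2 + 2cos(α−β) + 2d(sin α + sin β) = 16.234004; p = √p² = 4.029144; φ = atan2(−cos α − cos β, d + sin α + sin β) − atan2(−2, p) = 0.446260 rad; t = (φ − α) mod 2π = 0.662825 rad, q = (φ − β) mod 2π = 3.163882 rad → L = 4.49·(0.662825 + 4.029144 + 3.163882) = 4.49·7.855851 = 35.272769 m
RSL: p² = d² − 2 + 2cos(α−β) − 2d(sin α + sin β) = 29.069833; p = √p² = 5.391645; φ = atan2(cos α + cos β, d − sin α − sin β) − atan2(2, p) = -0.343876 rad; t = (α − φ) mod 2π = 0.127311 rad, q = (β − φ) mod 2π = 3.909439 rad → L = 4.49·(0.127311 + 5.391645 + 3.909439) = 4.49·9.428395 = 42.333493 m
RLR: c = (6 − d² + 2cos(α−β) + 2d(sin α − sin β))/8 = -2.480652, |c| > 1 → infeasible
LRL: c = (6 − d² + 2cos(α−β) − 2d(sin α − sin β))/8 = -2.984103, |c| > 1 → infeasible
Shortest: LSR with L = 35.272769 m ≈ 35.2728 m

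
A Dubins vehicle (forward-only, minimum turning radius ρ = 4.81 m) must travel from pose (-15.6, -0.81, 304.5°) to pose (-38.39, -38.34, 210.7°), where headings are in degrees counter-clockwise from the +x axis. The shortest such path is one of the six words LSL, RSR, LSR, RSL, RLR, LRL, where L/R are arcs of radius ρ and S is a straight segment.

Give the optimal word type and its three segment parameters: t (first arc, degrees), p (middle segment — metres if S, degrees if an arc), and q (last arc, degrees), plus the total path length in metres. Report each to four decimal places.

RSR: t = 69.2567°, p = 37.3301 m, q = 24.5433°, L = 45.2047 m

Let ψ = atan2(Δy, Δx) = atan2(-37.53, -22.79) = -121.2681° be the start→goal bearing.
Normalize: d = |goal − start| / ρ = 43.907687/4.81 = 9.128417, α = (θ_start − ψ) mod 360° = 65.7681° = 1.147870 rad, β = (θ_goal − ψ) mod 360° = 331.9681° = 5.793937 rad.
Common terms: sin α = 0.911892, cos α = 0.410431, sin β = -0.469963, cos β = 0.882686, cos(α−β) = -0.066274, d² = 83.328003. Work in radians in the unit-radius frame; every candidate has L = ρ·(t + p + q).
LSL: p² = 2 + d² − 2cos(α−β) + 2d(sin α − sin β) = 110.688843; p = √p² = 10.520877; φ = atan2(cos β − cos α, d + sin α − sin β) = 0.044903 rad; t = (φ − α) mod 2π = 5.180218 rad, q = (β − φ) mod 2π = 5.749034 rad → L = 4.81·(5.180218 + 10.520877 + 5.749034) = 4.81·21.450128 = 103.175117 m
RSR: p² = 2 + d² − 2cos(α−β) + 2d(sin β − sin α) = 60.232257; p = √p² = 7.760944; φ = atan2(cos α − cos β, d − sin α + sin β) = -0.060888 rad; t = (α − φ) mod 2π = 1.208758 rad, q = (φ − β) mod 2π = 0.428361 rad → L = 4.81·(1.208758 + 7.760944 + 0.428361) = 4.81·9.398063 = 45.204684 m
LSR: p² = d² − 2 + 2cos(α−β) + 2d(sin α + sin β) = 89.263679; p = √p² = 9.447946; φ = atan2(−cos α − cos β, d + sin α + sin β) − atan2(−2, p) = 0.074303 rad; t = (φ − α) mod 2π = 5.209618 rad, q = (φ − β) mod 2π = 0.563552 rad → L = 4.81·(5.209618 + 9.447946 + 0.563552) = 4.81·15.221116 = 73.213566 m
RSL: p² = d² − 2 + 2cos(α−β) − 2d(sin α + sin β) = 73.127231; p = √p² = 8.551446; φ = atan2(cos α + cos β, d − sin α − sin β) − atan2(2, p) = -0.081969 rad; t = (α − φ) mod 2π = 1.229839 rad, q = (β − φ) mod 2π = 5.875906 rad → L = 4.81·(1.229839 + 8.551446 + 5.875906) = 4.81·15.657191 = 75.311087 m
RLR: c = (6 − d² + 2cos(α−β) + 2d(sin α − sin β))/8 = -6.529032, |c| > 1 → infeasible
LRL: c = (6 − d² + 2cos(α−β) − 2d(sin α − sin β))/8 = -12.836105, |c| > 1 → infeasible
Shortest: RSR with L = 45.204684 m ≈ 45.2047 m
Convert RSR to answer units (arcs ×180/π): t = 1.208758·180/π = 69.2567°, p = ρ·p = 4.81·7.760944 = 37.3301 m, q = 0.428361·180/π = 24.5433°, L = 45.2047 m.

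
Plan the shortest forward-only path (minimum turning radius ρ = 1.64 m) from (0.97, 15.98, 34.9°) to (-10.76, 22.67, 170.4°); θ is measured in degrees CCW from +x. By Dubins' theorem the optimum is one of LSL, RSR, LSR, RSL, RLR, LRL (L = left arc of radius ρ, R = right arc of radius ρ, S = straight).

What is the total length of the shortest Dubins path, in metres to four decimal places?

Let ψ = atan2(Δy, Δx) = atan2(6.69, -11.73) = 150.3025° be the start→goal bearing.
Normalize: d = |goal − start| / ρ = 13.503666/1.64 = 8.233943, α = (θ_start − ψ) mod 360° = 244.5975° = 4.269032 rad, β = (θ_goal − ψ) mod 360° = 20.0975° = 0.350768 rad.
Common terms: sin α = -0.903317, cos α = -0.428974, sin β = 0.343619, cos β = 0.939109, cos(α−β) = -0.713250, d² = 67.797814. Work in radians in the unit-radius frame; every candidate has L = ρ·(t + p + q).
LSL: p² = 2 + d² − 2cos(α−β) + 2d(sin α − sin β) = 50.689921; p = √p² = 7.119685; φ = atan2(cos β − cos α, d + sin α − sin β) = 0.193358 rad; t = (φ − α) mod 2π = 2.207511 rad, q = (β − φ) mod 2π = 0.157410 rad → L = 1.64·(2.207511 + 7.119685 + 0.157410) = 1.64·9.484607 = 15.554755 m
RSR: p² = 2 + d² − 2cos(α−β) + 2d(sin β − sin α) = 91.758709; p = √p² = 9.579077; φ = atan2(cos α − cos β, d − sin α + sin β) = -0.143310 rad; t = (α − φ) mod 2π = 4.412342 rad, q = (φ − β) mod 2π = 5.789107 rad → L = 1.64·(4.412342 + 9.579077 + 5.789107) = 1.64·19.780526 = 32.440063 m
LSR: p² = d² − 2 + 2cos(α−β) + 2d(sin α + sin β) = 55.154275; p = √p² = 7.426592; φ = atan2(−cos α − cos β, d + sin α + sin β) − atan2(−2, p) = 0.196686 rad; t = (φ − α) mod 2π = 2.210839 rad, q = (φ − β) mod 2π = 6.129103 rad → L = 1.64·(2.210839 + 7.426592 + 6.129103) = 1.64·15.766535 = 25.857117 m
RSL: p² = d² − 2 + 2cos(α−β) − 2d(sin α + sin β) = 73.588351; p = √p² = 8.578365; φ = atan2(cos α + cos β, d − sin α − sin β) − atan2(2, p) = -0.171106 rad; t = (α − φ) mod 2π = 4.440138 rad, q = (β − φ) mod 2π = 0.521874 rad → L = 1.64·(4.440138 + 8.578365 + 0.521874) = 1.64·13.540377 = 22.206219 m
RLR: c = (6 − d² + 2cos(α−β) + 2d(sin α − sin β))/8 = -10.469839, |c| > 1 → infeasible
LRL: c = (6 − d² + 2cos(α−β) − 2d(sin α − sin β))/8 = -5.336240, |c| > 1 → infeasible
Shortest: LSL with L = 15.554755 m ≈ 15.5548 m

15.5548 m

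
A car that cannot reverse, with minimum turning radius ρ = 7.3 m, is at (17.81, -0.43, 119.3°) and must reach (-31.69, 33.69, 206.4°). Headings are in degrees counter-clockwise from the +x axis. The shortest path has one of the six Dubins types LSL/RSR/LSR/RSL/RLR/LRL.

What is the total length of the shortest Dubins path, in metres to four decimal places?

Let ψ = atan2(Δy, Δx) = atan2(34.12, -49.50) = 145.4218° be the start→goal bearing.
Normalize: d = |goal − start| / ρ = 60.120083/7.3 = 8.235628, α = (θ_start − ψ) mod 360° = 333.8782° = 5.827274 rad, β = (θ_goal − ψ) mod 360° = 60.9782° = 1.064271 rad.
Common terms: sin α = -0.440280, cos α = 0.897860, sin β = 0.874435, cos β = 0.485142, cos(α−β) = 0.050593, d² = 67.825566. Work in radians in the unit-radius frame; every candidate has L = ρ·(t + p + q).
LSL: p² = 2 + d² − 2cos(α−β) + 2d(sin α − sin β) = 48.069359; p = √p² = 6.933207; φ = atan2(cos β − cos α, d + sin α − sin β) = -0.059563 rad; t = (φ − α) mod 2π = 0.396348 rad, q = (β − φ) mod 2π = 1.123834 rad → L = 7.3·(0.396348 + 6.933207 + 1.123834) = 7.3·8.453389 = 61.709738 m
RSR: p² = 2 + d² − 2cos(α−β) + 2d(sin β − sin α) = 91.379401; p = √p² = 9.559257; φ = atan2(cos α − cos β, d − sin α + sin β) = 0.043188 rad; t = (α − φ) mod 2π = 5.784086 rad, q = (φ − β) mod 2π = 5.262103 rad → L = 7.3·(5.784086 + 9.559257 + 5.262103) = 7.3·20.605446 = 150.419757 m
LSR: p² = d² − 2 + 2cos(α−β) + 2d(sin α + sin β) = 73.077828; p = √p² = 8.548557; φ = atan2(−cos α − cos β, d + sin α + sin β) − atan2(−2, p) = 0.071637 rad; t = (φ − α) mod 2π = 0.527548 rad, q = (φ − β) mod 2π = 5.290551 rad → L = 7.3·(0.527548 + 8.548557 + 5.290551) = 7.3·14.366656 = 104.876591 m
RSL: p² = d² − 2 + 2cos(α−β) − 2d(sin α + sin β) = 58.775676; p = √p² = 7.666530; φ = atan2(cos α + cos β, d − sin α − sin β) − atan2(2, p) = -0.079735 rad; t = (α − φ) mod 2π = 5.907009 rad, q = (β − φ) mod 2π = 1.144006 rad → L = 7.3·(5.907009 + 7.666530 + 1.144006) = 7.3·14.717545 = 107.438076 m
RLR: c = (6 − d² + 2cos(α−β) + 2d(sin α − sin β))/8 = -10.422425, |c| > 1 → infeasible
LRL: c = (6 − d² + 2cos(α−β) − 2d(sin α − sin β))/8 = -5.008670, |c| > 1 → infeasible
Shortest: LSL with L = 61.709738 m ≈ 61.7097 m

61.7097 m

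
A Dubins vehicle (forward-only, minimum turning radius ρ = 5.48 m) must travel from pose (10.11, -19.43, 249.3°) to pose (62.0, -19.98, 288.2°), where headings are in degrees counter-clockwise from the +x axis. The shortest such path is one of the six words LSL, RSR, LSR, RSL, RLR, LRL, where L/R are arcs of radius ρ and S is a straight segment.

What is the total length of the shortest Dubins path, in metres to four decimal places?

60.3824 m

Let ψ = atan2(Δy, Δx) = atan2(-0.55, 51.89) = -0.6073° be the start→goal bearing.
Normalize: d = |goal − start| / ρ = 51.892915/5.48 = 9.469510, α = (θ_start − ψ) mod 360° = 249.9073° = 4.361705 rad, β = (θ_goal − ψ) mod 360° = 288.8073° = 5.040638 rad.
Common terms: sin α = -0.939138, cos α = -0.343540, sin β = -0.946608, cos β = 0.322386, cos(α−β) = 0.778243, d² = 89.671619. Work in radians in the unit-radius frame; every candidate has L = ρ·(t + p + q).
LSL: p² = 2 + d² − 2cos(α−β) + 2d(sin α − sin β) = 90.256616; p = √p² = 9.500348; φ = atan2(cos β − cos α, d + sin α − sin β) = 0.070152 rad; t = (φ − α) mod 2π = 1.991633 rad, q = (β − φ) mod 2π = 4.970485 rad → L = 5.48·(1.991633 + 9.500348 + 4.970485) = 5.48·16.462467 = 90.214317 m
RSR: p² = 2 + d² − 2cos(α−β) + 2d(sin β − sin α) = 89.973650; p = √p² = 9.485444; φ = atan2(cos α − cos β, d − sin α + sin β) = -0.070263 rad; t = (α − φ) mod 2π = 4.431968 rad, q = (φ − β) mod 2π = 1.172285 rad → L = 5.48·(4.431968 + 9.485444 + 1.172285) = 5.48·15.089696 = 82.691536 m
LSR: p² = d² − 2 + 2cos(α−β) + 2d(sin α + sin β) = 53.513921; p = √p² = 7.315321; φ = atan2(−cos α − cos β, d + sin α + sin β) − atan2(−2, p) = 0.269666 rad; t = (φ − α) mod 2π = 2.191147 rad, q = (φ − β) mod 2π = 1.512214 rad → L = 5.48·(2.191147 + 7.315321 + 1.512214) = 5.48·11.018682 = 60.382376 m
RSL: p² = d² − 2 + 2cos(α−β) − 2d(sin α + sin β) = 124.942291; p = √p² = 11.177759; φ = atan2(cos α + cos β, d − sin α − sin β) − atan2(2, p) = -0.178916 rad; t = (α − φ) mod 2π = 4.540621 rad, q = (β − φ) mod 2π = 5.219554 rad → L = 5.48·(4.540621 + 11.177759 + 5.219554) = 5.48·20.937934 = 114.739877 m
RLR: c = (6 − d² + 2cos(α−β) + 2d(sin α − sin β))/8 = -10.246706, |c| > 1 → infeasible
LRL: c = (6 − d² + 2cos(α−β) − 2d(sin α − sin β))/8 = -10.282077, |c| > 1 → infeasible
Shortest: LSR with L = 60.382376 m ≈ 60.3824 m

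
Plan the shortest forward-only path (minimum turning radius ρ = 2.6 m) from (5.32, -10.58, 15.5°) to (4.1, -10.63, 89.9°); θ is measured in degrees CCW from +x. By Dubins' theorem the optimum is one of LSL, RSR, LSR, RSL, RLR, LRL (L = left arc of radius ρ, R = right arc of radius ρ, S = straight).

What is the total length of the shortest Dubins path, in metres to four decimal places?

15.5697 m

Let ψ = atan2(Δy, Δx) = atan2(-0.05, -1.22) = -177.6531° be the start→goal bearing.
Normalize: d = |goal − start| / ρ = 1.221024/2.6 = 0.469625, α = (θ_start − ψ) mod 360° = 193.1531° = 3.371158 rad, β = (θ_goal − ψ) mod 360° = 267.5531° = 4.669683 rad.
Common terms: sin α = -0.227554, cos α = -0.973765, sin β = -0.999088, cos β = -0.042693, cos(α−β) = 0.268920, d² = 0.220547. Work in radians in the unit-radius frame; every candidate has L = ρ·(t + p + q).
LSL: p² = 2 + d² − 2cos(α−β) + 2d(sin α − sin β) = 2.407370; p = √p² = 1.551570; φ = atan2(cos β − cos α, d + sin α − sin β) = 0.643606 rad; t = (φ − α) mod 2π = 3.555633 rad, q = (β − φ) mod 2π = 4.026077 rad → L = 2.6·(3.555633 + 1.551570 + 4.026077) = 2.6·9.133281 = 23.746530 m
RSR: p² = 2 + d² − 2cos(α−β) + 2d(sin β − sin α) = 0.958045; p = √p² = 0.978798; φ = atan2(cos α − cos β, d − sin α + sin β) = -1.884359 rad; t = (α − φ) mod 2π = 5.255517 rad, q = (φ − β) mod 2π = 6.012329 rad → L = 2.6·(5.255517 + 0.978798 + 6.012329) = 2.6·12.246643 = 31.841273 m
LSR: p² = d² − 2 + 2cos(α−β) + 2d(sin α + sin β) = -2.393736 < 0 → infeasible
RSL: p² = d² − 2 + 2cos(α−β) − 2d(sin α + sin β) = -0.089490 < 0 → infeasible
RLR: c = (6 − d² + 2cos(α−β) + 2d(sin α − sin β))/8 = 0.880244; p = 2π − arccos c = 5.788766 rad; φ = atan2(cos α − cos β, d − sin α + sin β) = -1.884359 rad; t = (α − φ + p/2) mod 2π = 1.866714 rad, q = (α − β − t + p) mod 2π = 2.623527 rad → L = 2.6·(1.866714 + 5.788766 + 2.623527) = 2.6·10.279007 = 26.725418 m
LRL: c = (6 − d² + 2cos(α−β) − 2d(sin α − sin β))/8 = 0.699079; p = 2π − arccos c = 5.486497 rad; φ = atan2(cos β − cos α, d + sin α − sin β) = 0.643606 rad; t = (φ − α + p/2) mod 2π = 0.015697 rad, q = (β − α − t + p) mod 2π = 0.486140 rad → L = 2.6·(0.015697 + 5.486497 + 0.486140) = 2.6·5.988334 = 15.569669 m
Shortest: LRL with L = 15.569669 m ≈ 15.5697 m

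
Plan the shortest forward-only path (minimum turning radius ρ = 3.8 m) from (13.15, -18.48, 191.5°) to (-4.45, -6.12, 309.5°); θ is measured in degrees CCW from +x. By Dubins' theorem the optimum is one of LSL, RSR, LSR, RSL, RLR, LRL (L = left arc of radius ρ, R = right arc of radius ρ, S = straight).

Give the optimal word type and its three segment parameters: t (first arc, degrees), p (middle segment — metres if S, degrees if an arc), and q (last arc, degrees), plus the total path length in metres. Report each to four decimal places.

Let ψ = atan2(Δy, Δx) = atan2(12.36, -17.60) = 144.9207° be the start→goal bearing.
Normalize: d = |goal − start| / ρ = 21.506501/3.8 = 5.659606, α = (θ_start − ψ) mod 360° = 46.5793° = 0.812963 rad, β = (θ_goal − ψ) mod 360° = 164.5793° = 2.872451 rad.
Common terms: sin α = 0.726327, cos α = 0.687350, sin β = 0.265904, cos β = -0.963999, cos(α−β) = -0.469472, d² = 32.031136. Work in radians in the unit-radius frame; every candidate has L = ρ·(t + p + q).
LSL: p² = 2 + d² − 2cos(α−β) + 2d(sin α − sin β) = 40.181699; p = √p² = 6.338904; φ = atan2(cos β − cos α, d + sin α − sin β) = -0.263551 rad; t = (φ − α) mod 2π = 5.206672 rad, q = (β − φ) mod 2π = 3.136002 rad → L = 3.8·(5.206672 + 6.338904 + 3.136002) = 3.8·14.681577 = 55.789994 m
RSR: p² = 2 + d² − 2cos(α−β) + 2d(sin β − sin α) = 29.758458; p = √p² = 5.455131; φ = atan2(cos α − cos β, d − sin α + sin β) = 0.307540 rad; t = (α − φ) mod 2π = 0.505423 rad, q = (φ − β) mod 2π = 3.718274 rad → L = 3.8·(0.505423 + 5.455131 + 3.718274) = 3.8·9.678828 = 36.779547 m
LSR: p² = d² − 2 + 2cos(α−β) + 2d(sin α + sin β) = 40.323461; p = √p² = 6.350076; φ = atan2(−cos α − cos β, d + sin α + sin β) − atan2(−2, p) = 0.346688 rad; t = (φ − α) mod 2π = 5.816910 rad, q = (φ − β) mod 2π = 3.757422 rad → L = 3.8·(5.816910 + 6.350076 + 3.757422) = 3.8·15.924408 = 60.512750 m
RSL: p² = d² − 2 + 2cos(α−β) − 2d(sin α + sin β) = 17.860924; p = √p² = 4.226219; φ = atan2(cos α + cos β, d − sin α − sin β) − atan2(2, p) = -0.501212 rad; t = (α − φ) mod 2π = 1.314175 rad, q = (β − φ) mod 2π = 3.373663 rad → L = 3.8·(1.314175 + 4.226219 + 3.373663) = 3.8·8.914056 = 33.873415 m
RLR: c = (6 − d² + 2cos(α−β) + 2d(sin α − sin β))/8 = -2.719807, |c| > 1 → infeasible
LRL: c = (6 − d² + 2cos(α−β) − 2d(sin α − sin β))/8 = -4.022712, |c| > 1 → infeasible
Shortest: RSL with L = 33.873415 m ≈ 33.8734 m
Convert RSL to answer units (arcs ×180/π): t = 1.314175·180/π = 75.2967°, p = ρ·p = 3.8·4.226219 = 16.0596 m, q = 3.373663·180/π = 193.2967°, L = 33.8734 m.

RSL: t = 75.2967°, p = 16.0596 m, q = 193.2967°, L = 33.8734 m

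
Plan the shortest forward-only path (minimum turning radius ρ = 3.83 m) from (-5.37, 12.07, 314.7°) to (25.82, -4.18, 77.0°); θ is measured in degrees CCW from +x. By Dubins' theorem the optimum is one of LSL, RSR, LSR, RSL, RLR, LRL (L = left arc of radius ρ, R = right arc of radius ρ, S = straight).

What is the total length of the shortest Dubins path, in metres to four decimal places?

38.8157 m

Let ψ = atan2(Δy, Δx) = atan2(-16.25, 31.19) = -27.5195° be the start→goal bearing.
Normalize: d = |goal − start| / ρ = 35.169285/3.83 = 9.182581, α = (θ_start − ψ) mod 360° = 342.2195° = 5.972858 rad, β = (θ_goal − ψ) mod 360° = 104.5195° = 1.824210 rad.
Common terms: sin α = -0.305371, cos α = 0.952234, sin β = 0.968062, cos β = -0.250710, cos(α−β) = -0.534352, d² = 84.319792. Work in radians in the unit-radius frame; every candidate has L = ρ·(t + p + q).
LSL: p² = 2 + d² − 2cos(α−β) + 2d(sin α − sin β) = 64.001693; p = √p² = 8.000106; φ = atan2(cos β − cos α, d + sin α − sin β) = -0.150938 rad; t = (φ − α) mod 2π = 0.159389 rad, q = (β − φ) mod 2π = 1.975148 rad → L = 3.83·(0.159389 + 8.000106 + 1.975148) = 3.83·10.134644 = 38.815685 m
RSR: p² = 2 + d² − 2cos(α−β) + 2d(sin β − sin α) = 110.775300; p = √p² = 10.524985; φ = atan2(cos α − cos β, d − sin α + sin β) = 0.114544 rad; t = (α − φ) mod 2π = 5.858313 rad, q = (φ − β) mod 2π = 4.573520 rad → L = 3.83·(5.858313 + 10.524985 + 4.573520) = 3.83·20.956818 = 80.264611 m
LSR: p² = d² − 2 + 2cos(α−β) + 2d(sin α + sin β) = 93.421524; p = √p² = 9.665481; φ = atan2(−cos α − cos β, d + sin α + sin β) − atan2(−2, p) = 0.132908 rad; t = (φ − α) mod 2π = 0.443235 rad, q = (φ − β) mod 2π = 4.591883 rad → L = 3.83·(0.443235 + 9.665481 + 4.591883) = 3.83·14.700600 = 56.303296 m
RSL: p² = d² − 2 + 2cos(α−β) − 2d(sin α + sin β) = 69.080651; p = √p² = 8.311477; φ = atan2(cos α + cos β, d − sin α − sin β) − atan2(2, p) = -0.153987 rad; t = (α − φ) mod 2π = 6.126845 rad, q = (β − φ) mod 2π = 1.978197 rad → L = 3.83·(6.126845 + 8.311477 + 1.978197) = 3.83·16.416519 = 62.875269 m
RLR: c = (6 − d² + 2cos(α−β) + 2d(sin α − sin β))/8 = -12.846913, |c| > 1 → infeasible
LRL: c = (6 − d² + 2cos(α−β) − 2d(sin α − sin β))/8 = -7.000212, |c| > 1 → infeasible
Shortest: LSL with L = 38.815685 m ≈ 38.8157 m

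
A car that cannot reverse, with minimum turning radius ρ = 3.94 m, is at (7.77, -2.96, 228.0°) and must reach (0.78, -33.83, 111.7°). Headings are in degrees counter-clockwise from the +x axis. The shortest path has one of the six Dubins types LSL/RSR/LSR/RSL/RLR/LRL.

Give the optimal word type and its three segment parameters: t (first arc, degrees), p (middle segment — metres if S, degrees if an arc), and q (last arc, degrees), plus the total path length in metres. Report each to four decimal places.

Let ψ = atan2(Δy, Δx) = atan2(-30.87, -6.99) = -102.7585° be the start→goal bearing.
Normalize: d = |goal − start| / ρ = 31.651493/3.94 = 8.033374, α = (θ_start − ψ) mod 360° = 330.7585° = 5.772825 rad, β = (θ_goal − ψ) mod 360° = 214.4585° = 3.743007 rad.
Common terms: sin α = -0.488491, cos α = 0.872569, sin β = -0.565810, cos β = -0.824536, cos(α−β) = -0.443071, d² = 64.535095. Work in radians in the unit-radius frame; every candidate has L = ρ·(t + p + q).
LSL: p² = 2 + d² − 2cos(α−β) + 2d(sin α − sin β) = 68.663491; p = √p² = 8.286344; φ = atan2(cos β − cos α, d + sin α − sin β) = -0.206267 rad; t = (φ − α) mod 2π = 0.304093 rad, q = (β − φ) mod 2π = 3.949274 rad → L = 3.94·(0.304093 + 8.286344 + 3.949274) = 3.94·12.539711 = 49.406461 m
RSR: p² = 2 + d² − 2cos(α−β) + 2d(sin β − sin α) = 66.178984; p = √p² = 8.135047; φ = atan2(cos α − cos β, d − sin α + sin β) = 0.210160 rad; t = (α − φ) mod 2π = 5.562665 rad, q = (φ − β) mod 2π = 2.750338 rad → L = 3.94·(5.562665 + 8.135047 + 2.750338) = 3.94·16.448050 = 64.805316 m
LSR: p² = d² − 2 + 2cos(α−β) + 2d(sin α + sin β) = 44.709765; p = √p² = 6.686536; φ = atan2(−cos α − cos β, d + sin α + sin β) − atan2(−2, p) = 0.283756 rad; t = (φ − α) mod 2π = 0.794116 rad, q = (φ − β) mod 2π = 2.823934 rad → L = 3.94·(0.794116 + 6.686536 + 2.823934) = 3.94·10.304587 = 40.600072 m
RSL: p² = d² − 2 + 2cos(α−β) − 2d(sin α + sin β) = 78.588140; p = √p² = 8.864995; φ = atan2(cos α + cos β, d − sin α − sin β) − atan2(2, p) = -0.216606 rad; t = (α − φ) mod 2π = 5.989432 rad, q = (β − φ) mod 2π = 3.959614 rad → L = 3.94·(5.989432 + 8.864995 + 3.959614) = 3.94·18.814040 = 74.127319 m
RLR: c = (6 − d² + 2cos(α−β) + 2d(sin α − sin β))/8 = -7.272373, |c| > 1 → infeasible
LRL: c = (6 − d² + 2cos(α−β) − 2d(sin α − sin β))/8 = -7.582936, |c| > 1 → infeasible
Shortest: LSR with L = 40.600072 m ≈ 40.6001 m
Convert LSR to answer units (arcs ×180/π): t = 0.794116·180/π = 45.4995°, p = ρ·p = 3.94·6.686536 = 26.3450 m, q = 2.823934·180/π = 161.7995°, L = 40.6001 m.

LSR: t = 45.4995°, p = 26.3450 m, q = 161.7995°, L = 40.6001 m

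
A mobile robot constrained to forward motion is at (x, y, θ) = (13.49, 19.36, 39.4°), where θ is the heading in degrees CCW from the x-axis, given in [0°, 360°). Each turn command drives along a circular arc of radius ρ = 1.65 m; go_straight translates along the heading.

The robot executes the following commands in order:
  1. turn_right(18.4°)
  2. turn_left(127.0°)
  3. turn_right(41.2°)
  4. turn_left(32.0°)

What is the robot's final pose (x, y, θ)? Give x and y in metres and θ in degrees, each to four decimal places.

(13.0311, 24.2520, 138.8000°)

set_pose: (x, y, θ) = (13.4900, 19.3600, 39.4000°), ρ = 1.65
turn_right(18.4°): centre at ρ to the right, rotate −18.4° → (13.9460, 19.6254, 21.0000°)
turn_left(127.0°): centre at ρ to the left, rotate +127.0° → (14.2291, 22.5651, 148.0000°)
turn_right(41.2°): centre at ρ to the right, rotate −41.2° → (13.5238, 23.4875, 106.8000°)
turn_left(32.0°): centre at ρ to the left, rotate +32.0° → (13.0311, 24.2520, 138.8000°)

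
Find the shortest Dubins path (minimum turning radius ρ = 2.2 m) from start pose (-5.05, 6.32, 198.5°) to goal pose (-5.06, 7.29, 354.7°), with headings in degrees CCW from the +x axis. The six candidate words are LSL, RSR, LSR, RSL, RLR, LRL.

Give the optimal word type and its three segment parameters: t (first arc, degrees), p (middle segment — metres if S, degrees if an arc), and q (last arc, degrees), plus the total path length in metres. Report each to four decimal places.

Let ψ = atan2(Δy, Δx) = atan2(0.97, -0.01) = 90.5907° be the start→goal bearing.
Normalize: d = |goal − start| / ρ = 0.970052/2.2 = 0.440933, α = (θ_start − ψ) mod 360° = 107.9093° = 1.883373 rad, β = (θ_goal − ψ) mod 360° = 264.1093° = 4.609578 rad.
Common terms: sin α = 0.951544, cos α = -0.307512, sin β = -0.994720, cos β = -0.102630, cos(α−β) = -0.914960, d² = 0.194421. Work in radians in the unit-radius frame; every candidate has L = ρ·(t + p + q).
LSL: p² = 2 + d² − 2cos(α−β) + 2d(sin α − sin β) = 5.740683; p = √p² = 2.395972; φ = atan2(cos β − cos α, d + sin α − sin β) = 0.085615 rad; t = (φ − α) mod 2π = 4.485427 rad, q = (β − φ) mod 2π = 4.523962 rad → L = 2.2·(4.485427 + 2.395972 + 4.523962) = 2.2·11.405362 = 25.091796 m
RSR: p² = 2 + d² − 2cos(α−β) + 2d(sin β − sin α) = 2.307999; p = √p² = 1.519210; φ = atan2(cos α − cos β, d − sin α + sin β) = -3.006320 rad; t = (α − φ) mod 2π = 4.889693 rad, q = (φ − β) mod 2π = 4.950473 rad → L = 2.2·(4.889693 + 1.519210 + 4.950473) = 2.2·11.359376 = 24.990628 m
LSR: p² = d² − 2 + 2cos(α−β) + 2d(sin α + sin β) = -3.673573 < 0 → infeasible
RSL: p² = d² − 2 + 2cos(α−β) − 2d(sin α + sin β) = -3.597423 < 0 → infeasible
RLR: c = (6 − d² + 2cos(α−β) + 2d(sin α − sin β))/8 = 0.711500; p = 2π − arccos c = 5.504020 rad; φ = atan2(cos α − cos β, d − sin α + sin β) = -3.006320 rad; t = (α − φ + p/2) mod 2π = 1.358518 rad, q = (α − β − t + p) mod 2π = 1.419298 rad → L = 2.2·(1.358518 + 5.504020 + 1.419298) = 2.2·8.281835 = 18.220038 m
LRL: c = (6 − d² + 2cos(α−β) − 2d(sin α − sin β))/8 = 0.282415; p = 2π − arccos c = 4.998699 rad; φ = atan2(cos β − cos α, d + sin α − sin β) = 0.085615 rad; t = (φ − α + p/2) mod 2π = 0.701592 rad, q = (β − α − t + p) mod 2π = 0.740127 rad → L = 2.2·(0.701592 + 4.998699 + 0.740127) = 2.2·6.440418 = 14.168919 m
Shortest: LRL with L = 14.168919 m ≈ 14.1689 m
Convert LRL to answer units (arcs ×180/π): t = 0.701592·180/π = 40.1982°, p = 4.998699·180/π = 286.4044°, q = 0.740127·180/π = 42.4061°, L = 14.1689 m.

LRL: t = 40.1982°, p = 286.4044°, q = 42.4061°, L = 14.1689 m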